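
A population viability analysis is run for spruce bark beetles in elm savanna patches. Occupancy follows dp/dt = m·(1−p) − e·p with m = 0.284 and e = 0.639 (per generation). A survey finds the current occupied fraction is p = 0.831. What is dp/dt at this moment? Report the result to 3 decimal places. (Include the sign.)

Colonization term: m·(1−p) = 0.284×0.1690 = 0.04800.
Extinction term: e·p = 0.53101.
dp/dt = 0.04800 − 0.53101 = -0.48301.

-0.483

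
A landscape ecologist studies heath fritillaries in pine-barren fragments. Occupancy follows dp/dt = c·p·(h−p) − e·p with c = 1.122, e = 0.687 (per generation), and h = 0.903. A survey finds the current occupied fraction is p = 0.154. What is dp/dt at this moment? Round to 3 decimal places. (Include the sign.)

Colonization term: c·p·(h−p) = 1.122×0.154×0.7490 = 0.12942.
Extinction term: e·p = 0.10580.
dp/dt = 0.12942 − 0.10580 = 0.02362.

0.024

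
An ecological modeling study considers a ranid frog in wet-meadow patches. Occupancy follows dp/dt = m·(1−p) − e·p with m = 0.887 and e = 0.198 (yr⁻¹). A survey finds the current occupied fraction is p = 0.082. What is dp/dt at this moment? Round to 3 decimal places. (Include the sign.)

0.798

Colonization term: m·(1−p) = 0.887×0.9180 = 0.81427.
Extinction term: e·p = 0.01624.
dp/dt = 0.81427 − 0.01624 = 0.79803.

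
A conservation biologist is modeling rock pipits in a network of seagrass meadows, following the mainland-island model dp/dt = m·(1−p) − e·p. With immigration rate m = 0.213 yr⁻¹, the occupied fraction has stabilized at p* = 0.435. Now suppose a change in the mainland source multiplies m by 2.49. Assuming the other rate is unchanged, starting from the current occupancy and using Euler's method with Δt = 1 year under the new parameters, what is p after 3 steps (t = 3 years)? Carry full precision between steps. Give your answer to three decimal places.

Balance m(1−p*) = e·p* gives e = m(1−p*)/p* = 0.213×0.56500/0.43500 = 0.27666.
Starting from p₀ = 0.43500; update p ← p + (dp/dt)·Δt with the new parameters.
  1  |  dp/dt·Δt = +0.179314  |  p_1 = 0.614314
  2  |  dp/dt·Δt = +0.034603  |  p_2 = 0.648917
  3  |  dp/dt·Δt = +0.006678  |  p_3 = 0.655595

0.656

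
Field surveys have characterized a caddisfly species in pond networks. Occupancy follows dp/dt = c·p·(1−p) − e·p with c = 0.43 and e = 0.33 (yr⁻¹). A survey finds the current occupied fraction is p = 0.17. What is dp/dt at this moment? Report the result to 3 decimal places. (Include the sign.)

0.005

Colonization term: c·p·(1−p) = 0.43×0.17×0.8300 = 0.06067.
Extinction term: e·p = 0.05610.
dp/dt = 0.06067 − 0.05610 = 0.00457.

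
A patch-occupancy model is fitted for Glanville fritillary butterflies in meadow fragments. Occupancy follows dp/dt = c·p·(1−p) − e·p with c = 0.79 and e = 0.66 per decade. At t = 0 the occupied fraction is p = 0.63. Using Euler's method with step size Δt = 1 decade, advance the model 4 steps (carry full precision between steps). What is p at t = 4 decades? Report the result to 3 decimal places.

Update rule: p ← p + [c·p·(1−p) − e·p]·Δt with Δt = 1.
step 1: Δp = -0.23165, p = 0.39835
step 2: Δp = -0.07357, p = 0.32478
step 3: Δp = -0.04111, p = 0.28367
step 4: Δp = -0.02669, p = 0.25698

0.257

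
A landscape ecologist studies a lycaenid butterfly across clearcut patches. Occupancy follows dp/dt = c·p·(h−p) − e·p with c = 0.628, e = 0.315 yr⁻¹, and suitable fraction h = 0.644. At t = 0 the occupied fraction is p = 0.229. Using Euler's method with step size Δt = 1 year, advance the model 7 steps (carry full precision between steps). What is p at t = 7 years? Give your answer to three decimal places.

Update rule: p ← p + [c·p·(h−p) − e·p]·Δt with Δt = 1.
step 1: Δp = -0.01245, p = 0.21655
step 2: Δp = -0.01008, p = 0.20646
step 3: Δp = -0.00831, p = 0.19816
step 4: Δp = -0.00694, p = 0.19122
step 5: Δp = -0.00586, p = 0.18536
step 6: Δp = -0.00500, p = 0.18036
step 7: Δp = -0.00430, p = 0.17606

0.176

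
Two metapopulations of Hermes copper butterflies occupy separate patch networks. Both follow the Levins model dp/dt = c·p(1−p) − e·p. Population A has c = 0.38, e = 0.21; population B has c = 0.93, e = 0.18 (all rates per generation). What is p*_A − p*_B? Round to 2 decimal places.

-0.36

A: p*_A = 1 − 0.21/0.38 = 0.4474.
B: p*_B = 1 − 0.18/0.93 = 0.8065.
p*_A − p*_B = 0.4474 − 0.8065 = -0.3591.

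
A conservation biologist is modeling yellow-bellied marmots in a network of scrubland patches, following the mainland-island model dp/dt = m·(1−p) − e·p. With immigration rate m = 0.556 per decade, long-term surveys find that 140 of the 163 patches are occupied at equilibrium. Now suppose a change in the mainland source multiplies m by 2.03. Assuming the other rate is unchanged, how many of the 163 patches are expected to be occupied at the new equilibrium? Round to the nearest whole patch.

151

Observed p* = 140/163 = 0.85890.
Balance m(1−p*) = e·p* gives e = m(1−p*)/p* = 0.556×0.14110/0.85890 = 0.09134.
New p* = m/(m+e) = 1.12868/(1.12868+0.09134) = 0.92513.
Expected occupied = 163 × 0.92513 = 150.80 ≈ 151.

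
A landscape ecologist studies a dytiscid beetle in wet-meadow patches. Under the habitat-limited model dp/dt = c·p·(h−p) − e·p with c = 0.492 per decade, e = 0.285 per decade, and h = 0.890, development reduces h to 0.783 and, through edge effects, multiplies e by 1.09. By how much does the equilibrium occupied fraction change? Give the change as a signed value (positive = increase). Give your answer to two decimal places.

Before: p* = h − e/c = 0.890 − 0.285/0.492 = 0.890 − 0.5793 = 0.3107.
After: c = 0.492, e = 0.31065, h = 0.783; p* = 0.783 − 0.31065/0.492 = 0.1516.
Δp* = 0.1516 − 0.3107 = -0.1591.

-0.16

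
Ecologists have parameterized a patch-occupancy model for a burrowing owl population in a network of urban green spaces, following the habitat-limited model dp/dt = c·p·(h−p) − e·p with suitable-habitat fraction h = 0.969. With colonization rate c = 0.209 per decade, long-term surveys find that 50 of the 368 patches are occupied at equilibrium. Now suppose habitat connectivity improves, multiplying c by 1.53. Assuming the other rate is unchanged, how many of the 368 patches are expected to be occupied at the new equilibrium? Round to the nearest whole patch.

Observed p* = 50/368 = 0.13587.
Balance c(h−p*) = e gives e = 0.209×(0.969 − 0.13587) = 0.17412.
New p* = 0.969 − e/c = 0.969 − 0.17412/0.31977 = 0.42448.
Expected occupied = 368 × 0.42448 = 156.21 ≈ 156.

156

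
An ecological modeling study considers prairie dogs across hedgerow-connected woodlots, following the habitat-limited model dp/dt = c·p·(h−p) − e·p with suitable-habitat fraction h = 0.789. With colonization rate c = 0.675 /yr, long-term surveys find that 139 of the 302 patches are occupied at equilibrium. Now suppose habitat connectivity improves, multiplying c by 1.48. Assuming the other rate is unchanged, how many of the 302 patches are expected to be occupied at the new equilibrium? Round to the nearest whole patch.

171

Observed p* = 139/302 = 0.46026.
Balance c(h−p*) = e gives e = 0.675×(0.789 − 0.46026) = 0.22190.
New p* = 0.789 − e/c = 0.789 − 0.22190/0.99900 = 0.56688.
Expected occupied = 302 × 0.56688 = 171.20 ≈ 171.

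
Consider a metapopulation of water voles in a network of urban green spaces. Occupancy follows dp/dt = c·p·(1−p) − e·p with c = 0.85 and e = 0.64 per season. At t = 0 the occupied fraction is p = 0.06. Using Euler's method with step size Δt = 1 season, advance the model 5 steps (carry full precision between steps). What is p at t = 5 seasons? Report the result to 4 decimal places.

0.1161

Update rule: p ← p + [c·p·(1−p) − e·p]·Δt with Δt = 1.
  1  |  dp/dt·Δt = +0.009540  |  p_1 = 0.069540
  2  |  dp/dt·Δt = +0.010493  |  p_2 = 0.080033
  3  |  dp/dt·Δt = +0.011362  |  p_3 = 0.091395
  4  |  dp/dt·Δt = +0.012093  |  p_4 = 0.103488
  5  |  dp/dt·Δt = +0.012629  |  p_5 = 0.116117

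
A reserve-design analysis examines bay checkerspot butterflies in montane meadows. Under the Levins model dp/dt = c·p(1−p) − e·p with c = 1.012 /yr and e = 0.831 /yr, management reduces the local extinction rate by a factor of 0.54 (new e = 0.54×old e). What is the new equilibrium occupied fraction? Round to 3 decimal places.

0.557

Before: p* = 1 − 0.831/1.012 = 0.1789.
After the change, c = 1.012, e = 0.44874, so p* = 1 − 0.44874/1.012 = 0.5566.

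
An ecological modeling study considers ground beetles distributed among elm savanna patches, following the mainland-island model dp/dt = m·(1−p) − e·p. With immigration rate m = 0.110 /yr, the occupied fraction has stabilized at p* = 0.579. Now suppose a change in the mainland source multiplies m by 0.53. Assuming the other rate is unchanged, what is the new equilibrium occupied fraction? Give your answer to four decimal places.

0.4216

Balance m(1−p*) = e·p* gives e = m(1−p*)/p* = 0.110×0.42100/0.57900 = 0.07998.
New p* = m/(m+e) = 0.05830/(0.05830+0.07998) = 0.42161.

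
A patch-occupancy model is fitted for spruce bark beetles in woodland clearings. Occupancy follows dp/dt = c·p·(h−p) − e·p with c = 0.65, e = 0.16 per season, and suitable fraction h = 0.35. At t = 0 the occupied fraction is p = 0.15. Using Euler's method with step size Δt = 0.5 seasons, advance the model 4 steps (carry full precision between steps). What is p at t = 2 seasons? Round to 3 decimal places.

Update rule: p ← p + [c·p·(h−p) − e·p]·Δt with Δt = 0.5.
t = 0.5: p = 0.15000 + (-0.00225) = 0.14775
t = 1: p = 0.14775 + (-0.00211) = 0.14564
t = 1.5: p = 0.14564 + (-0.00198) = 0.14366
t = 2: p = 0.14366 + (-0.00186) = 0.14180

0.142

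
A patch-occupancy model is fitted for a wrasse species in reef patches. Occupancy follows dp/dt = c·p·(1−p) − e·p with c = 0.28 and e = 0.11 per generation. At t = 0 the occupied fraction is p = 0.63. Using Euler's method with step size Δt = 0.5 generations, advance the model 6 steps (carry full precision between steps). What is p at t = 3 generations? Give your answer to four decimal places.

Update rule: p ← p + [c·p·(1−p) − e·p]·Δt with Δt = 0.5.
step 1: Δp = -0.00202, p = 0.62798
step 2: Δp = -0.00183, p = 0.62615
step 3: Δp = -0.00167, p = 0.62449
step 4: Δp = -0.00152, p = 0.62297
step 5: Δp = -0.00138, p = 0.62159
step 6: Δp = -0.00126, p = 0.62033

0.6203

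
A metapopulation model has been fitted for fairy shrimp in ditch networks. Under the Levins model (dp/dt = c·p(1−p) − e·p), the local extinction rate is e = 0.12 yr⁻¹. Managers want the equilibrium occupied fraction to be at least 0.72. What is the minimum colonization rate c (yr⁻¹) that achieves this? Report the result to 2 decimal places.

p* = 1 − e/c ≥ 0.72 requires e/c ≤ 0.2800, i.e. c ≥ e/0.2800.
c_min = 0.12/0.2800 = 0.4286.

0.43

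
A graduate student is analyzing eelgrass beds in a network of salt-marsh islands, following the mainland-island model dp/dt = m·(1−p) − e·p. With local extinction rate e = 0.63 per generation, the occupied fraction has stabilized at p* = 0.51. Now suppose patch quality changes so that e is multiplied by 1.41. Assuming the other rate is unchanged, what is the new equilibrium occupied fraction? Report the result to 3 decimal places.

Balance m(1−p*) = e·p* gives m = e·p*/(1−p*) = 0.63×0.51000/0.49000 = 0.65571.
New p* = m/(m+e) = 0.65571/(0.65571+0.88830) = 0.42468.

0.425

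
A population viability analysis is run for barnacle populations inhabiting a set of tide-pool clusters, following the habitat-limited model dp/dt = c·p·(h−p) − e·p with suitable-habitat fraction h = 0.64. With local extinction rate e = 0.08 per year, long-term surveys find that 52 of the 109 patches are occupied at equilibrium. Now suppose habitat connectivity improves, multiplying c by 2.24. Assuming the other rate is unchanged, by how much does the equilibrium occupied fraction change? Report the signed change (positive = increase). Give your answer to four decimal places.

Observed p* = 52/109 = 0.47706.
Balance c(h−p*) = e gives c = e/(0.64 − 0.47706) = 0.08/0.16294 = 0.49098.
New p* = 0.64 − e/c = 0.64 − 0.08000/1.09980 = 0.56726.
Δp* = 0.56726 − 0.47706 = +0.09020.

0.0902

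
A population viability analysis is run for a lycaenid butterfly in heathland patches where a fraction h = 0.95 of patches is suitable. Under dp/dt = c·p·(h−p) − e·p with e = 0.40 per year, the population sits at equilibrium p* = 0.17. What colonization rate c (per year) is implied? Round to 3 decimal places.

0.513

At equilibrium c(h−p*) = e, so c = e/(h−p*).
c = 0.40/(0.95 − 0.17) = 0.40/0.7800 = 0.5128.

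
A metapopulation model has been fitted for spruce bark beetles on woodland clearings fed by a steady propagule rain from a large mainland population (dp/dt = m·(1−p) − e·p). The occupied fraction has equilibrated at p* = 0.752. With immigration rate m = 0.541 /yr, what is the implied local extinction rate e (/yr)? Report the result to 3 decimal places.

0.178

At equilibrium m(1−p*) = e·p*, so e = m(1−p*)/p*.
e = 0.541 × 0.2480 / 0.752 = 0.1784.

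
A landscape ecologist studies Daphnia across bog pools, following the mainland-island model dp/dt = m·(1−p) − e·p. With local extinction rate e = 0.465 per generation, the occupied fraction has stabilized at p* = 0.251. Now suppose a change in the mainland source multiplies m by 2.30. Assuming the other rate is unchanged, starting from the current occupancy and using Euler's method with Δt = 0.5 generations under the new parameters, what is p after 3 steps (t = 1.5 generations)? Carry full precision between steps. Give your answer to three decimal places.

Balance m(1−p*) = e·p* gives m = e·p*/(1−p*) = 0.465×0.25100/0.74900 = 0.15583.
Starting from p₀ = 0.25100; update p ← p + (dp/dt)·Δt with the new parameters.
p: 0.25100 → 0.32686  (Δp = +0.07586)
p: 0.32686 → 0.37150  (Δp = +0.04463)
p: 0.37150 → 0.39775  (Δp = +0.02626)

0.398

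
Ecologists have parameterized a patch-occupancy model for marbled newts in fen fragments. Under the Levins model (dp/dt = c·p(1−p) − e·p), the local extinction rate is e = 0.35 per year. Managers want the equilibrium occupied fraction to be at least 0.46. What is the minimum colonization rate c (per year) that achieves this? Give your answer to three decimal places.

0.648

p* = 1 − e/c ≥ 0.46 requires e/c ≤ 0.5400, i.e. c ≥ e/0.5400.
c_min = 0.35/0.5400 = 0.6481.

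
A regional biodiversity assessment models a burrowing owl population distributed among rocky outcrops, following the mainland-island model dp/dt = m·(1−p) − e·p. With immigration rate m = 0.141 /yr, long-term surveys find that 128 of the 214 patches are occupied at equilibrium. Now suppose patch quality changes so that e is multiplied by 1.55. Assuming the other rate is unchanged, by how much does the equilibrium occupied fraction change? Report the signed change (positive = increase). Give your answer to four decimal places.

Observed p* = 128/214 = 0.59813.
Balance m(1−p*) = e·p* gives e = m(1−p*)/p* = 0.141×0.40187/0.59813 = 0.09473.
New p* = m/(m+e) = 0.14100/(0.14100+0.14683) = 0.48987.
Δp* = 0.48987 − 0.59813 = -0.10826.

-0.1083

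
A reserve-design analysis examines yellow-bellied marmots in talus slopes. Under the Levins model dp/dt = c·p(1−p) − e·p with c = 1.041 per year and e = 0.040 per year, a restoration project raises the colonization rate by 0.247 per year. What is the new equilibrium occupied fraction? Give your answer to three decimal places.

Before: p* = 1 − 0.040/1.041 = 0.9616.
After the change, c = 1.288, e = 0.04, so p* = 1 − 0.04/1.288 = 0.9689.

0.969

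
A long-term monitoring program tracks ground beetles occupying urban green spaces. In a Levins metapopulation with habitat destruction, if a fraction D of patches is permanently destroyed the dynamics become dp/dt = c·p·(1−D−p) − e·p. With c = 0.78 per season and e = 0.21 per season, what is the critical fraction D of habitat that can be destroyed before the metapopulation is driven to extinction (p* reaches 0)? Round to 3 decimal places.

The nontrivial equilibrium is p* = (1−D) − e/c; extinction occurs when this hits zero.
So D_crit = 1 − e/c = 1 − 0.21/0.78 = 1 − 0.2692 = 0.7308.
This equals the undisturbed p*, a classic result of Lande's extension.

0.731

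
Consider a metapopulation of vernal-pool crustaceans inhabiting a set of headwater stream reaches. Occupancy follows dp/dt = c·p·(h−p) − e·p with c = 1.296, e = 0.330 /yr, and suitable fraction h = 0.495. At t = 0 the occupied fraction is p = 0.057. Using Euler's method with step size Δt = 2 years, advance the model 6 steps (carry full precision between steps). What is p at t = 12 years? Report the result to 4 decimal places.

0.2290

Update rule: p ← p + [c·p·(h−p) − e·p]·Δt with Δt = 2.
t = 2: p = 0.05700 + (+0.02709) = 0.08409
t = 4: p = 0.08409 + (+0.03406) = 0.11816
t = 6: p = 0.11816 + (+0.03743) = 0.15558
t = 8: p = 0.15558 + (+0.03419) = 0.18978
t = 10: p = 0.18978 + (+0.02489) = 0.21466
t = 12: p = 0.21466 + (+0.01430) = 0.22897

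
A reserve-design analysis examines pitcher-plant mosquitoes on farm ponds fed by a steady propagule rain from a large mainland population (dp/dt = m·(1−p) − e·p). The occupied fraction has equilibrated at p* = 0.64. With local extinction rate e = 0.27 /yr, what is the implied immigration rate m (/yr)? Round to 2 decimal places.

0.48

At equilibrium m(1−p*) = e·p*, so m = e·p*/(1−p*).
m = 0.27 × 0.64 / 0.3600 = 0.1728/0.3600 = 0.4800.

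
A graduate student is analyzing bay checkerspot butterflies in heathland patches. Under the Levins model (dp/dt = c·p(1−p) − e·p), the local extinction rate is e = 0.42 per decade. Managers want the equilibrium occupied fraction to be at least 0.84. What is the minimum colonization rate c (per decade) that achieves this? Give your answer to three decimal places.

p* = 1 − e/c ≥ 0.84 requires e/c ≤ 0.1600, i.e. c ≥ e/0.1600.
c_min = 0.42/0.1600 = 2.6250.

2.625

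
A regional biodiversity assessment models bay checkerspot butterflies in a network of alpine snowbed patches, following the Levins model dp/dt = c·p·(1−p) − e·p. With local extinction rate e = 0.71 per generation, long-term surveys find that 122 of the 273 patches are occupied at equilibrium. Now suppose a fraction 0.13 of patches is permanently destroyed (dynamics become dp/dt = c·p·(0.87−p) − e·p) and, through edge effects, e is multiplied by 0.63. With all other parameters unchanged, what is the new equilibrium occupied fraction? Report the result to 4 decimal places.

Observed p* = 122/273 = 0.44689.
Balance c(1−p*) = e gives c = e/(1 − 0.44689) = 0.71/0.55311 = 1.28365.
New p* = 0.87 − e/c = 0.87 − 0.44730/1.28365 = 0.52154.

0.5215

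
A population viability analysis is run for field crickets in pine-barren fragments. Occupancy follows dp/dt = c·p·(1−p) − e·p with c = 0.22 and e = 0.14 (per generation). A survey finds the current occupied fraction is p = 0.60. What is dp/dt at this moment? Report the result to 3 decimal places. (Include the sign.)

-0.031

Colonization term: c·p·(1−p) = 0.22×0.60×0.4000 = 0.05280.
Extinction term: e·p = 0.08400.
dp/dt = 0.05280 − 0.08400 = -0.03120.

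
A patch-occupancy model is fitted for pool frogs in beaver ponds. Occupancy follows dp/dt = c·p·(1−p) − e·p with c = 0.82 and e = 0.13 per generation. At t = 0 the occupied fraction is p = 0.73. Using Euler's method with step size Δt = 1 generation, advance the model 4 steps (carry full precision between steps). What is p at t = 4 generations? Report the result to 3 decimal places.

0.840

Update rule: p ← p + [c·p·(1−p) − e·p]·Δt with Δt = 1.
  1  |  dp/dt·Δt = +0.066722  |  p_1 = 0.796722
  2  |  dp/dt·Δt = +0.029230  |  p_2 = 0.825952
  3  |  dp/dt·Δt = +0.010506  |  p_3 = 0.836458
  4  |  dp/dt·Δt = +0.003433  |  p_4 = 0.839891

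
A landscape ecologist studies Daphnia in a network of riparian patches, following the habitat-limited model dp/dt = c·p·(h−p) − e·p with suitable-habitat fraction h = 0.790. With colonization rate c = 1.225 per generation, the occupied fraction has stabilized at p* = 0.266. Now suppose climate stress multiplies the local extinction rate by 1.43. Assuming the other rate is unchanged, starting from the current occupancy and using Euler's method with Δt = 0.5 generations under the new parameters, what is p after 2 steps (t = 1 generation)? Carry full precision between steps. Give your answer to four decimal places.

Balance c(h−p*) = e gives e = 1.225×(0.79 − 0.26600) = 0.64190.
Starting from p₀ = 0.26600; update p ← p + (dp/dt)·Δt with the new parameters.
  1  |  dp/dt·Δt = -0.036710  |  p_1 = 0.229290
  2  |  dp/dt·Δt = -0.026488  |  p_2 = 0.202801

0.2028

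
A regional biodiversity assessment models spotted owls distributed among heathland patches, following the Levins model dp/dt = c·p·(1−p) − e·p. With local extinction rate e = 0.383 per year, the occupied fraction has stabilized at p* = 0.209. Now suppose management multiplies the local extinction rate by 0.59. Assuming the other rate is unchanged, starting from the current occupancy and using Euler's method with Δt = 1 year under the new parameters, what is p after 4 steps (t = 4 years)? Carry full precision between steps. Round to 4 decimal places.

0.3438

Balance c(1−p*) = e gives c = e/(1 − 0.20900) = 0.383/0.79100 = 0.48420.
Starting from p₀ = 0.20900; update p ← p + (dp/dt)·Δt with the new parameters.
t = 1: p = 0.20900 + (+0.03282) = 0.24182
t = 2: p = 0.24182 + (+0.03413) = 0.27595
t = 3: p = 0.27595 + (+0.03439) = 0.31034
t = 4: p = 0.31034 + (+0.03350) = 0.34384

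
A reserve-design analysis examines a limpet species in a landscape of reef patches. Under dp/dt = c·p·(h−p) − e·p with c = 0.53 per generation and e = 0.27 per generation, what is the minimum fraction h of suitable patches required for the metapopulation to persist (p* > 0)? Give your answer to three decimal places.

0.509

p* = h − e/c is positive only when h > e/c.
h_min = e/c = 0.27/0.53 = 0.5094.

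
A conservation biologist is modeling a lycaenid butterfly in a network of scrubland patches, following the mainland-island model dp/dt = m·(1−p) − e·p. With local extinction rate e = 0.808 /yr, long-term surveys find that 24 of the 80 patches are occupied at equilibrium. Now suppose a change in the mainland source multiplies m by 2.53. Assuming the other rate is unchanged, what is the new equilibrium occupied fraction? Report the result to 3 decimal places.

Observed p* = 24/80 = 0.30000.
Balance m(1−p*) = e·p* gives m = e·p*/(1−p*) = 0.808×0.30000/0.70000 = 0.34629.
New p* = m/(m+e) = 0.87611/(0.87611+0.80800) = 0.52022.

0.520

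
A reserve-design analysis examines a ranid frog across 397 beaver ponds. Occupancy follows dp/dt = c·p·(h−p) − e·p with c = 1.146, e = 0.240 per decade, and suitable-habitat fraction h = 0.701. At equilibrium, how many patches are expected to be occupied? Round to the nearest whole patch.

195

p* = h − e/c = 0.701 − 0.2094 = 0.4916.
Expected occupied patches = N × p* = 397 × 0.4916 = 195.16 ≈ 195.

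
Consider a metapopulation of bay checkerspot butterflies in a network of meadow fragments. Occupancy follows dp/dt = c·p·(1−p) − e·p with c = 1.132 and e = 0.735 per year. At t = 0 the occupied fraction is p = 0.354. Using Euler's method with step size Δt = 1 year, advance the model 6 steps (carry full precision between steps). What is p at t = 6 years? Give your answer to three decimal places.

0.351

Update rule: p ← p + [c·p·(1−p) − e·p]·Δt with Δt = 1.
p: 0.35400 → 0.35268  (Δp = -0.00132)
p: 0.35268 → 0.35189  (Δp = -0.00079)
p: 0.35189 → 0.35142  (Δp = -0.00047)
p: 0.35142 → 0.35114  (Δp = -0.00028)
p: 0.35114 → 0.35097  (Δp = -0.00017)
p: 0.35097 → 0.35086  (Δp = -0.00010)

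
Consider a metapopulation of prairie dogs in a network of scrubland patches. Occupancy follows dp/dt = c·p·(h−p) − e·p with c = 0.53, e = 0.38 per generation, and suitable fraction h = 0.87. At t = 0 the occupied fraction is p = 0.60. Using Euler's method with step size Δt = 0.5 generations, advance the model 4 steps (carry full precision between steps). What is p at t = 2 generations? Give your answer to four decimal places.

Update rule: p ← p + [c·p·(h−p) − e·p]·Δt with Δt = 0.5.
p: 0.60000 → 0.52893  (Δp = -0.07107)
p: 0.52893 → 0.47624  (Δp = -0.05269)
p: 0.47624 → 0.43545  (Δp = -0.04079)
p: 0.43545 → 0.40286  (Δp = -0.03259)

0.4029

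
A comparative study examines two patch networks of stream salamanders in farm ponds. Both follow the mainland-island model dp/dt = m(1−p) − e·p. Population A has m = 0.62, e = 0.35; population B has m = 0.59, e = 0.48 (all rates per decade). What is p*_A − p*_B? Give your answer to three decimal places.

0.088

A: p*_A = m/(m+e) = 0.62/0.9700 = 0.6392.
B: p*_B = 0.59/1.0700 = 0.5514.
p*_A − p*_B = 0.6392 − 0.5514 = 0.0878.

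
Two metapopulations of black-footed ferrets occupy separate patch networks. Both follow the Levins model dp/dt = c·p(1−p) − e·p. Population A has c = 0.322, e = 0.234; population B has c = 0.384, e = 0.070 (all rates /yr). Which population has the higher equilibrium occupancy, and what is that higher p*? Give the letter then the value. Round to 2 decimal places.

B, 0.82

A: p*_A = 1 − 0.234/0.322 = 0.2733.
B: p*_B = 1 − 0.070/0.384 = 0.8177.
B is higher at 0.8177.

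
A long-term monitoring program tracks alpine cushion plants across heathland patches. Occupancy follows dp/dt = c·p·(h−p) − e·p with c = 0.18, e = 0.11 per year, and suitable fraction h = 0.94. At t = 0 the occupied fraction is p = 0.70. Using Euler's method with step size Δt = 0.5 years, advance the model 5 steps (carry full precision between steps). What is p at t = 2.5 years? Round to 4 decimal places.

0.6025

Update rule: p ← p + [c·p·(h−p) − e·p]·Δt with Δt = 0.5.
step 1: Δp = -0.02338, p = 0.67662
step 2: Δp = -0.02118, p = 0.65544
step 3: Δp = -0.01926, p = 0.63618
step 4: Δp = -0.01759, p = 0.61859
step 5: Δp = -0.01613, p = 0.60246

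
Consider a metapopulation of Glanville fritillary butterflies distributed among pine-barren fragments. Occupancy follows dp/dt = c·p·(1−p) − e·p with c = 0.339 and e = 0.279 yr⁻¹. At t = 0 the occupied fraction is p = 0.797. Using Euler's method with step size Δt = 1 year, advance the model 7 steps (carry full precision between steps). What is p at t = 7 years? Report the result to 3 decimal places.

Update rule: p ← p + [c·p·(1−p) − e·p]·Δt with Δt = 1.
p: 0.79700 → 0.62948  (Δp = -0.16752)
p: 0.62948 → 0.53292  (Δp = -0.09656)
p: 0.53292 → 0.46862  (Δp = -0.06430)
p: 0.46862 → 0.42229  (Δp = -0.04633)
p: 0.42229 → 0.38718  (Δp = -0.03512)
p: 0.38718 → 0.35959  (Δp = -0.02759)
p: 0.35959 → 0.33733  (Δp = -0.02226)

0.337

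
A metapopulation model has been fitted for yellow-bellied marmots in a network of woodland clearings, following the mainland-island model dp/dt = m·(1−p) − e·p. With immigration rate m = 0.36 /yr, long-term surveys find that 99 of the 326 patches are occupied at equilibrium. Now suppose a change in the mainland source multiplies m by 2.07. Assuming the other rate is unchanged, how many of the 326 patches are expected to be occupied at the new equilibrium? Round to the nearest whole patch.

Observed p* = 99/326 = 0.30368.
Balance m(1−p*) = e·p* gives e = m(1−p*)/p* = 0.36×0.69632/0.30368 = 0.82546.
New p* = m/(m+e) = 0.74520/(0.74520+0.82546) = 0.47445.
Expected occupied = 326 × 0.47445 = 154.67 ≈ 155.

155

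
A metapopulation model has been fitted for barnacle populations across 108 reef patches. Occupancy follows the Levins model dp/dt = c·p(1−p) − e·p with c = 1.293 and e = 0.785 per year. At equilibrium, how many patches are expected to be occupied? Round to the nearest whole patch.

42

p* = 1 − e/c = 1 − 0.785/1.293 = 0.3929.
Expected occupied patches = N × p* = 108 × 0.3929 = 42.43 ≈ 42.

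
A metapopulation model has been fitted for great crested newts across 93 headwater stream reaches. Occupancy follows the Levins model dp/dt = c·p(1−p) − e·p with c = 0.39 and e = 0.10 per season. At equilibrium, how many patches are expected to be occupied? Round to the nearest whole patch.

p* = 1 − e/c = 1 − 0.10/0.39 = 0.7436.
Expected occupied patches = N × p* = 93 × 0.7436 = 69.15 ≈ 69.

69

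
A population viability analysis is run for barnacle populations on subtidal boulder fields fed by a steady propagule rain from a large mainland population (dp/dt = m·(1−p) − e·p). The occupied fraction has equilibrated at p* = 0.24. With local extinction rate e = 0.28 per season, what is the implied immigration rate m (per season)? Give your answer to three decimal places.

At equilibrium m(1−p*) = e·p*, so m = e·p*/(1−p*).
m = 0.28 × 0.24 / 0.7600 = 0.0672/0.7600 = 0.0884.

0.088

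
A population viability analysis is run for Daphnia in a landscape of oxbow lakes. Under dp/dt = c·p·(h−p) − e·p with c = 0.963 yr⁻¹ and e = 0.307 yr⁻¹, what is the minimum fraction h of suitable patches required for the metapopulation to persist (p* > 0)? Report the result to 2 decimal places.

0.32

p* = h − e/c is positive only when h > e/c.
h_min = e/c = 0.307/0.963 = 0.3188.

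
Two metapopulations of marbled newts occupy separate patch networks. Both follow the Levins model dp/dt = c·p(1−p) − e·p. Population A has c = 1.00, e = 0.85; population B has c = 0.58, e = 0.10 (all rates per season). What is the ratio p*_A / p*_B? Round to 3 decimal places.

A: p*_A = 1 − 0.85/1.00 = 0.1500.
B: p*_B = 1 − 0.10/0.58 = 0.8276.
p*_A / p*_B = 0.1500/0.8276 = 0.1813.

0.181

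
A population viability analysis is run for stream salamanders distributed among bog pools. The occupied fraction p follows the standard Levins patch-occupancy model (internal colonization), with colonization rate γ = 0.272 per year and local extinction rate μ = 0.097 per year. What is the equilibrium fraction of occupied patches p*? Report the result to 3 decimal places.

At equilibrium, colonization balances extinction: γ·p*·(1−p*) = μ·p*.
So p* = 1 − μ/γ = 1 − 0.097/0.272 = 1 − 0.3566 = 0.6434.

0.643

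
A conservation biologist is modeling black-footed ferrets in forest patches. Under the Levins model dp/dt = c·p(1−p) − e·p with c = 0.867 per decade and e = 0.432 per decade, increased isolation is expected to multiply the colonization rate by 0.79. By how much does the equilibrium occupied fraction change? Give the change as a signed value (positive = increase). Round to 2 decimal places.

Before: p* = 1 − 0.432/0.867 = 0.5017.
After the change, c = 0.68493, e = 0.432, so p* = 1 − 0.432/0.68493 = 0.3693.
Δp* = 0.3693 − 0.5017 = -0.1325.

-0.13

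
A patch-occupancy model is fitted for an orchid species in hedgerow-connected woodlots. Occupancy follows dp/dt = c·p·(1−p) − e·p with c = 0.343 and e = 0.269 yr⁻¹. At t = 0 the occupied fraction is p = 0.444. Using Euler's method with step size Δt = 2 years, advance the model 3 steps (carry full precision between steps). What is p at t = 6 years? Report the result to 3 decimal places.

Update rule: p ← p + [c·p·(1−p) − e·p]·Δt with Δt = 2.
  1  |  dp/dt·Δt = -0.069523  |  p_1 = 0.374477
  2  |  dp/dt·Δt = -0.040777  |  p_2 = 0.333700
  3  |  dp/dt·Δt = -0.027002  |  p_3 = 0.306697

0.307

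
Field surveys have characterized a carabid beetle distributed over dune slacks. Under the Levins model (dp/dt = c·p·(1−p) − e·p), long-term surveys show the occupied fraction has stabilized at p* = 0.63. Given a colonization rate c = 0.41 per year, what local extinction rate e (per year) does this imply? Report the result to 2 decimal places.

0.15

At equilibrium c(1−p*) = e.
e = 0.41 × (1 − 0.63) = 0.41 × 0.3700 = 0.1517.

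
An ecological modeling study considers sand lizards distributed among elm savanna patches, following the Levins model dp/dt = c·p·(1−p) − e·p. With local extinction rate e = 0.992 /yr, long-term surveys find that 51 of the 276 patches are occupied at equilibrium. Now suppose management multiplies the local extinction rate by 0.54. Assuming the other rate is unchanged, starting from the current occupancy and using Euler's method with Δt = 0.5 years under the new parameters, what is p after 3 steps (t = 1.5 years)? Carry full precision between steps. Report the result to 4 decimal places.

Observed p* = 51/276 = 0.18478.
Balance c(1−p*) = e gives c = e/(1 − 0.18478) = 0.992/0.81522 = 1.21685.
Starting from p₀ = 0.18478; update p ← p + (dp/dt)·Δt with the new parameters.
step 1: Δp = +0.04216, p = 0.22694
step 2: Δp = +0.04596, p = 0.27290
step 3: Δp = +0.04763, p = 0.32053

0.3205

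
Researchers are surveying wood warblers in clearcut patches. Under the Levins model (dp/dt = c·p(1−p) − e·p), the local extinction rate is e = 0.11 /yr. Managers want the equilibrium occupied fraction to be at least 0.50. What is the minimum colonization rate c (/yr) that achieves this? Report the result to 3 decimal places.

0.220

p* = 1 − e/c ≥ 0.50 requires e/c ≤ 0.5000, i.e. c ≥ e/0.5000.
c_min = 0.11/0.5000 = 0.2200.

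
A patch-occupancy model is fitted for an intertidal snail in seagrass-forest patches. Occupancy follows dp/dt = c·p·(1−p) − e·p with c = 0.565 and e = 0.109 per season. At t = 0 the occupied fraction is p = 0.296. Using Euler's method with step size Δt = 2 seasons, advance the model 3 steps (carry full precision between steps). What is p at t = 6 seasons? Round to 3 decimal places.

Update rule: p ← p + [c·p·(1−p) − e·p]·Δt with Δt = 2.
t = 2: p = 0.29600 + (+0.17095) = 0.46695
t = 4: p = 0.46695 + (+0.17947) = 0.64642
t = 6: p = 0.64642 + (+0.11736) = 0.76377

0.764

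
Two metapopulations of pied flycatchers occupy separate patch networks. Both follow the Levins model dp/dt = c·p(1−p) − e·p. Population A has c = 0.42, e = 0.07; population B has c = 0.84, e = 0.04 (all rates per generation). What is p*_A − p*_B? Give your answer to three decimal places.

-0.119

A: p*_A = 1 − 0.07/0.42 = 0.8333.
B: p*_B = 1 − 0.04/0.84 = 0.9524.
p*_A − p*_B = 0.8333 − 0.9524 = -0.1190.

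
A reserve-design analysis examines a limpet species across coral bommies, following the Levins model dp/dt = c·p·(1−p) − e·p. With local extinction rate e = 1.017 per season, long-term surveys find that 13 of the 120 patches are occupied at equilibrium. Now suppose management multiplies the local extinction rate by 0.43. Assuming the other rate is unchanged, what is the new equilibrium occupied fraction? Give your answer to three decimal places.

0.617

Observed p* = 13/120 = 0.10833.
Balance c(1−p*) = e gives c = e/(1 − 0.10833) = 1.017/0.89167 = 1.14056.
New p* = 1 − e/c = 1 − 0.43731/1.14056 = 0.61658.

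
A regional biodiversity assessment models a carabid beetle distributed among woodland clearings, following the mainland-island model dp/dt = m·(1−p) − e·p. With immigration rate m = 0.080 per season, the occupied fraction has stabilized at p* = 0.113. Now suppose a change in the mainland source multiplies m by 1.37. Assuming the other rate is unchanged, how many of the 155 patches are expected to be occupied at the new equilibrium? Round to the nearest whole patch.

Balance m(1−p*) = e·p* gives e = m(1−p*)/p* = 0.080×0.88700/0.11300 = 0.62796.
New p* = m/(m+e) = 0.10960/(0.10960+0.62796) = 0.14860.
Expected occupied = 155 × 0.14860 = 23.03 ≈ 23.

23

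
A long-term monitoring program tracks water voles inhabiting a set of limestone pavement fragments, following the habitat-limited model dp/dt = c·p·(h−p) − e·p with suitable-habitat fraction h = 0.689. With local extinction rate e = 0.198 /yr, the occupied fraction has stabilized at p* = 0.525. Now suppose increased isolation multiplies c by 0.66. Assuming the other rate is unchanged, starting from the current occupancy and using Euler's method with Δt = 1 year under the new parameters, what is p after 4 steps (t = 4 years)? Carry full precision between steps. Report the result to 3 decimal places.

0.452

Balance c(h−p*) = e gives c = e/(0.689 − 0.52500) = 0.198/0.16400 = 1.20732.
Starting from p₀ = 0.52500; update p ← p + (dp/dt)·Δt with the new parameters.
  1  |  dp/dt·Δt = -0.035343  |  p_1 = 0.489657
  2  |  dp/dt·Δt = -0.019174  |  p_2 = 0.470483
  3  |  dp/dt·Δt = -0.011235  |  p_3 = 0.459248
  4  |  dp/dt·Δt = -0.006855  |  p_4 = 0.452393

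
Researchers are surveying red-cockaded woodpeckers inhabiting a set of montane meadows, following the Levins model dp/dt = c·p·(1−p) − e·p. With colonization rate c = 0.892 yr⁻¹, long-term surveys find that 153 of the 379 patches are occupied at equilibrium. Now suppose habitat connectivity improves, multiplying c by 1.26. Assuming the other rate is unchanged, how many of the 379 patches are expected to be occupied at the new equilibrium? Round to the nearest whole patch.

200

Observed p* = 153/379 = 0.40369.
Balance c(1−p*) = e gives e = 0.892×(1 − 0.40369) = 0.53191.
New p* = 1 − e/c = 1 − 0.53191/1.12392 = 0.52674.
Expected occupied = 379 × 0.52674 = 199.63 ≈ 200.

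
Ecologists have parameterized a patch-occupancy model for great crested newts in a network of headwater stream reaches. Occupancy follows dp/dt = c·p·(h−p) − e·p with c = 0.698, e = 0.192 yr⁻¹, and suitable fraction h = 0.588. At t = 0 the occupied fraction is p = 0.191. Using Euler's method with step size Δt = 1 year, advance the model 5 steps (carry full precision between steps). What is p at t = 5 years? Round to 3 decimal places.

0.260

Update rule: p ← p + [c·p·(h−p) − e·p]·Δt with Δt = 1.
  1  |  dp/dt·Δt = +0.016255  |  p_1 = 0.207255
  2  |  dp/dt·Δt = +0.015287  |  p_2 = 0.222542
  3  |  dp/dt·Δt = +0.014040  |  p_3 = 0.236582
  4  |  dp/dt·Δt = +0.012607  |  p_4 = 0.249190
  5  |  dp/dt·Δt = +0.011086  |  p_5 = 0.260276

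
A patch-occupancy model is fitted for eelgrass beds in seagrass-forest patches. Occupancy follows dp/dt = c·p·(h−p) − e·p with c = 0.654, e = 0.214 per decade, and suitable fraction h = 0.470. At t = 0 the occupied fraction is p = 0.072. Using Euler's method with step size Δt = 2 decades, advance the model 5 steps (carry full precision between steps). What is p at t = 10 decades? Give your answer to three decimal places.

Update rule: p ← p + [c·p·(h−p) − e·p]·Δt with Δt = 2.
p: 0.07200 → 0.07867  (Δp = +0.00667)
p: 0.07867 → 0.08526  (Δp = +0.00660)
p: 0.08526 → 0.09168  (Δp = +0.00641)
p: 0.09168 → 0.09781  (Δp = +0.00613)
p: 0.09781 → 0.10356  (Δp = +0.00575)

0.104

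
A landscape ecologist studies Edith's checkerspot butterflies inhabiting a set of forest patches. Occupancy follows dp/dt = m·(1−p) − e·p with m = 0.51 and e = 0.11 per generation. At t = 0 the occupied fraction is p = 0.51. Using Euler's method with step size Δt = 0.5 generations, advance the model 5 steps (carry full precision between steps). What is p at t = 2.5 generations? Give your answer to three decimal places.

Update rule: p ← p + [m·(1−p) − e·p]·Δt with Δt = 0.5.
p: 0.51000 → 0.60690  (Δp = +0.09690)
p: 0.60690 → 0.67376  (Δp = +0.06686)
p: 0.67376 → 0.71990  (Δp = +0.04613)
p: 0.71990 → 0.75173  (Δp = +0.03183)
p: 0.75173 → 0.77369  (Δp = +0.02196)

0.774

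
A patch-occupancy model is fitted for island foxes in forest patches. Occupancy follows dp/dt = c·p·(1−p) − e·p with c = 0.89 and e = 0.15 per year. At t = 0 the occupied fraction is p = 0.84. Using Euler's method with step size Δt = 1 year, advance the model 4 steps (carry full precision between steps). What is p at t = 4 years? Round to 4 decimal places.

Update rule: p ← p + [c·p·(1−p) − e·p]·Δt with Δt = 1.
p: 0.84000 → 0.83362  (Δp = -0.00638)
p: 0.83362 → 0.83202  (Δp = -0.00160)
p: 0.83202 → 0.83161  (Δp = -0.00041)
p: 0.83161 → 0.83150  (Δp = -0.00011)

0.8315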